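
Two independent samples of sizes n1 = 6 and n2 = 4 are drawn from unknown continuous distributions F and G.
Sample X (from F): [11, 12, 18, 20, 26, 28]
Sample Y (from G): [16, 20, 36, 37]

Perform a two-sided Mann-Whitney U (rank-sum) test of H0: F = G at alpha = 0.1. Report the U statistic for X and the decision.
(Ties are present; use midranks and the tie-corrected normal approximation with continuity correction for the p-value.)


Step 1: Combine and sort all 10 observations; assign midranks.
sorted (value, group): (11,X), (12,X), (16,Y), (18,X), (20,X), (20,Y), (26,X), (28,X), (36,Y), (37,Y)
ranks: 11->1, 12->2, 16->3, 18->4, 20->5.5, 20->5.5, 26->7, 28->8, 36->9, 37->10
Step 2: Rank sum for X: R1 = 1 + 2 + 4 + 5.5 + 7 + 8 = 27.5.
Step 3: U_X = R1 - n1(n1+1)/2 = 27.5 - 6*7/2 = 27.5 - 21 = 6.5.
       U_Y = n1*n2 - U_X = 24 - 6.5 = 17.5.
Step 4: Ties are present, so use the tie-corrected normal approximation (with continuity correction) for the p-value.
Step 5: p-value = 0.284958; compare to alpha = 0.1. fail to reject H0.

U_X = 6.5, p = 0.284958, fail to reject H0 at alpha = 0.1.


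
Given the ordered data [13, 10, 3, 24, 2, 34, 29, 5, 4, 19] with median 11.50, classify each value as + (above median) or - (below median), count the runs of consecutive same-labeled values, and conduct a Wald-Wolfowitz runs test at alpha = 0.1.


Step 1: Compute median = 11.50; label A = above, B = below.
Labels in order: ABBABAABBA  (n_A = 5, n_B = 5)
Step 2: Count runs R = 7.
Step 3: Under H0 (random ordering), E[R] = 2*n_A*n_B/(n_A+n_B) + 1 = 2*5*5/10 + 1 = 6.0000.
        Var[R] = 2*n_A*n_B*(2*n_A*n_B - n_A - n_B) / ((n_A+n_B)^2 * (n_A+n_B-1)) = 2000/900 = 2.2222.
        SD[R] = 1.4907.
Step 4: Continuity-corrected z = (R - 0.5 - E[R]) / SD[R] = (7 - 0.5 - 6.0000) / 1.4907 = 0.3354.
Step 5: Two-sided p-value via normal approximation = 2*(1 - Phi(|z|)) = 0.737316.
Step 6: alpha = 0.1. fail to reject H0.

R = 7, z = 0.3354, p = 0.737316, fail to reject H0.


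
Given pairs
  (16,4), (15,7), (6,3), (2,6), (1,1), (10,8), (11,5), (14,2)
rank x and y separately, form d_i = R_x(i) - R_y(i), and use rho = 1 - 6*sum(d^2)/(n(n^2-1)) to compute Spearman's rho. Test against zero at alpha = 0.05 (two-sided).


Step 1: Rank x and y separately (midranks; no ties here).
rank(x): 16->8, 15->7, 6->3, 2->2, 1->1, 10->4, 11->5, 14->6
rank(y): 4->4, 7->7, 3->3, 6->6, 1->1, 8->8, 5->5, 2->2
Step 2: d_i = R_x(i) - R_y(i); compute d_i^2.
  (8-4)^2=16, (7-7)^2=0, (3-3)^2=0, (2-6)^2=16, (1-1)^2=0, (4-8)^2=16, (5-5)^2=0, (6-2)^2=16
sum(d^2) = 64.
Step 3: rho = 1 - 6*64 / (8*(8^2 - 1)) = 1 - 384/504 = 0.238095.
Step 4: Under H0, t = rho * sqrt((n-2)/(1-rho^2)) = 0.6005 ~ t(6).
Step 5: Two-sided p-value from the t-distribution with 6 df = 0.570156.
Step 6: alpha = 0.05. fail to reject H0.

rho = 0.2381, p = 0.570156, fail to reject H0 at alpha = 0.05.


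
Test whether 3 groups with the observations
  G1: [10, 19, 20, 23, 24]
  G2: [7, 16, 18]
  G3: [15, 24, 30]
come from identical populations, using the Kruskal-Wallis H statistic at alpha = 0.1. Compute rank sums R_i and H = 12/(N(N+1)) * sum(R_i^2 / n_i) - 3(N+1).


Step 1: Combine all N = 11 observations and assign midranks.
sorted (value, group, rank): (7,G2,1), (10,G1,2), (15,G3,3), (16,G2,4), (18,G2,5), (19,G1,6), (20,G1,7), (23,G1,8), (24,G1,9.5), (24,G3,9.5), (30,G3,11)
Step 2: Sum ranks within each group.
R_1 = 32.5 (n_1 = 5)
R_2 = 10 (n_2 = 3)
R_3 = 23.5 (n_3 = 3)
Step 3: H = 12/(N(N+1)) * sum(R_i^2/n_i) - 3(N+1)
     = 12/(11*12) * (32.5^2/5 + 10^2/3 + 23.5^2/3) - 3*12
     = 0.090909 * 428.667 - 36
     = 2.969697.
Step 4: Ties present; correction factor C = 1 - 6/(11^3 - 11) = 0.995455. Corrected H = 2.969697 / 0.995455 = 2.983257.
Step 5: Under H0, H ~ chi^2(2); p-value = 0.225006.
Step 6: alpha = 0.1. fail to reject H0.

H = 2.9833, df = 2, p = 0.225006, fail to reject H0.


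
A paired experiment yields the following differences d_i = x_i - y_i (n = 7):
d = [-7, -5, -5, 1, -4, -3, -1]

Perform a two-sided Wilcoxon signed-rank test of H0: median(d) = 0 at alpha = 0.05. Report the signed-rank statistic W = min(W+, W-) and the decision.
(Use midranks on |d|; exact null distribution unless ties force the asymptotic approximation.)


Step 1: Drop any zero differences (none here) and take |d_i|.
|d| = [7, 5, 5, 1, 4, 3, 1]
Step 2: Midrank |d_i| (ties get averaged ranks).
ranks: |7|->7, |5|->5.5, |5|->5.5, |1|->1.5, |4|->4, |3|->3, |1|->1.5
Step 3: Attach original signs; sum ranks with positive sign and with negative sign.
W+ = 1.5 = 1.5
W- = 7 + 5.5 + 5.5 + 4 + 3 + 1.5 = 26.5
(Check: W+ + W- = 28 should equal n(n+1)/2 = 28.)
Step 4: Test statistic W = min(W+, W-) = 1.5.
Step 5: Ties in |d|, so use the tie-corrected normal approximation.
        E[W] = n(n+1)/4 = 7*8/4 = 14.
        Tie groups: |d|=1 (t=2), |d|=5 (t=2); sum(t^3 - t) = 12.
        Var[W] = n(n+1)(2n+1)/24 - sum(t^3-t)/48 = 840/24 - 12/48 = 34.75.
        z = (W - E[W]) / sqrt(Var[W]) = (1.5 - 14) / 5.8949 = -2.1205.
        Two-sided p = 2*Phi(z) = 0.033966.
Step 6: alpha = 0.05. reject H0.

W+ = 1.5, W- = 26.5, W = min = 1.5, p = 0.033966, reject H0.


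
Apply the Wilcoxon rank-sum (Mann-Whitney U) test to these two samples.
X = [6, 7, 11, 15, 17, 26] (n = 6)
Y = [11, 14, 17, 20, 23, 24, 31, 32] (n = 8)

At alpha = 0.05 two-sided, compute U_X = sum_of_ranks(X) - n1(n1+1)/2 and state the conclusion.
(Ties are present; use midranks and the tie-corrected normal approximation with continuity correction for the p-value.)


Step 1: Combine and sort all 14 observations; assign midranks.
sorted (value, group): (6,X), (7,X), (11,X), (11,Y), (14,Y), (15,X), (17,X), (17,Y), (20,Y), (23,Y), (24,Y), (26,X), (31,Y), (32,Y)
ranks: 6->1, 7->2, 11->3.5, 11->3.5, 14->5, 15->6, 17->7.5, 17->7.5, 20->9, 23->10, 24->11, 26->12, 31->13, 32->14
Step 2: Rank sum for X: R1 = 1 + 2 + 3.5 + 6 + 7.5 + 12 = 32.
Step 3: U_X = R1 - n1(n1+1)/2 = 32 - 6*7/2 = 32 - 21 = 11.
       U_Y = n1*n2 - U_X = 48 - 11 = 37.
Step 4: Ties are present, so use the tie-corrected normal approximation (with continuity correction) for the p-value.
Step 5: p-value = 0.105813; compare to alpha = 0.05. fail to reject H0.

U_X = 11, p = 0.105813, fail to reject H0 at alpha = 0.05.


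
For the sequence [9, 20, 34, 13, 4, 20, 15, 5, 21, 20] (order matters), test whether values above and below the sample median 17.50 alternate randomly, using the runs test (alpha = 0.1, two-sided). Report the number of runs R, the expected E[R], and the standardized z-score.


Step 1: Compute median = 17.50; label A = above, B = below.
Labels in order: BAABBABBAA  (n_A = 5, n_B = 5)
Step 2: Count runs R = 6.
Step 3: Under H0 (random ordering), E[R] = 2*n_A*n_B/(n_A+n_B) + 1 = 2*5*5/10 + 1 = 6.0000.
        Var[R] = 2*n_A*n_B*(2*n_A*n_B - n_A - n_B) / ((n_A+n_B)^2 * (n_A+n_B-1)) = 2000/900 = 2.2222.
        SD[R] = 1.4907.
Step 4: R = E[R], so z = 0 with no continuity correction.
Step 5: Two-sided p-value via normal approximation = 2*(1 - Phi(|z|)) = 1.000000.
Step 6: alpha = 0.1. fail to reject H0.

R = 6, z = 0.0000, p = 1.000000, fail to reject H0.


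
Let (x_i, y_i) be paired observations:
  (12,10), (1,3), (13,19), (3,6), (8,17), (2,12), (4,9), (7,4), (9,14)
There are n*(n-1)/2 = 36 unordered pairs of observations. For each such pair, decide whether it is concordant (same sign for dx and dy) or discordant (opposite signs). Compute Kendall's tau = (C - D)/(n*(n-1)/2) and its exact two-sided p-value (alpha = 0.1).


Step 1: Enumerate the 36 unordered pairs (i,j) with i<j and classify each by sign(x_j-x_i) * sign(y_j-y_i).
  (1,2):dx=-11,dy=-7->C; (1,3):dx=+1,dy=+9->C; (1,4):dx=-9,dy=-4->C; (1,5):dx=-4,dy=+7->D
  (1,6):dx=-10,dy=+2->D; (1,7):dx=-8,dy=-1->C; (1,8):dx=-5,dy=-6->C; (1,9):dx=-3,dy=+4->D
  (2,3):dx=+12,dy=+16->C; (2,4):dx=+2,dy=+3->C; (2,5):dx=+7,dy=+14->C; (2,6):dx=+1,dy=+9->C
  (2,7):dx=+3,dy=+6->C; (2,8):dx=+6,dy=+1->C; (2,9):dx=+8,dy=+11->C; (3,4):dx=-10,dy=-13->C
  (3,5):dx=-5,dy=-2->C; (3,6):dx=-11,dy=-7->C; (3,7):dx=-9,dy=-10->C; (3,8):dx=-6,dy=-15->C
  (3,9):dx=-4,dy=-5->C; (4,5):dx=+5,dy=+11->C; (4,6):dx=-1,dy=+6->D; (4,7):dx=+1,dy=+3->C
  (4,8):dx=+4,dy=-2->D; (4,9):dx=+6,dy=+8->C; (5,6):dx=-6,dy=-5->C; (5,7):dx=-4,dy=-8->C
  (5,8):dx=-1,dy=-13->C; (5,9):dx=+1,dy=-3->D; (6,7):dx=+2,dy=-3->D; (6,8):dx=+5,dy=-8->D
  (6,9):dx=+7,dy=+2->C; (7,8):dx=+3,dy=-5->D; (7,9):dx=+5,dy=+5->C; (8,9):dx=+2,dy=+10->C
Step 2: C = 27, D = 9, total pairs = 36.
Step 3: tau = (C - D)/(n(n-1)/2) = (27 - 9)/36 = 0.500000.
Step 4: Exact two-sided p-value (enumerate n! = 362880 permutations of y under H0): p = 0.075176.
Step 5: alpha = 0.1. reject H0.

tau_b = 0.5000 (C=27, D=9), p = 0.075176, reject H0.


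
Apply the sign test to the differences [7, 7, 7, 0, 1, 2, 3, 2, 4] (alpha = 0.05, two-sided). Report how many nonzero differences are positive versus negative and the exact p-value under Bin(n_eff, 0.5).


Step 1: Discard zero differences. Original n = 9; n_eff = number of nonzero differences = 8.
Nonzero differences (with sign): +7, +7, +7, +1, +2, +3, +2, +4
Step 2: Count signs: positive = 8, negative = 0.
Step 3: Under H0: P(positive) = 0.5, so the number of positives S ~ Bin(8, 0.5).
Step 4: Two-sided exact p-value = sum of Bin(8,0.5) probabilities at or below the observed probability = 0.007812.
Step 5: alpha = 0.05. reject H0.

n_eff = 8, pos = 8, neg = 0, p = 0.007812, reject H0.


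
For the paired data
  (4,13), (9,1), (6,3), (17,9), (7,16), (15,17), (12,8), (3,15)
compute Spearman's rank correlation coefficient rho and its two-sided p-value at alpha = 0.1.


Step 1: Rank x and y separately (midranks; no ties here).
rank(x): 4->2, 9->5, 6->3, 17->8, 7->4, 15->7, 12->6, 3->1
rank(y): 13->5, 1->1, 3->2, 9->4, 16->7, 17->8, 8->3, 15->6
Step 2: d_i = R_x(i) - R_y(i); compute d_i^2.
  (2-5)^2=9, (5-1)^2=16, (3-2)^2=1, (8-4)^2=16, (4-7)^2=9, (7-8)^2=1, (6-3)^2=9, (1-6)^2=25
sum(d^2) = 86.
Step 3: rho = 1 - 6*86 / (8*(8^2 - 1)) = 1 - 516/504 = -0.023810.
Step 4: Under H0, t = rho * sqrt((n-2)/(1-rho^2)) = -0.0583 ~ t(6).
Step 5: Two-sided p-value from the t-distribution with 6 df = 0.955374.
Step 6: alpha = 0.1. fail to reject H0.

rho = -0.0238, p = 0.955374, fail to reject H0 at alpha = 0.1.


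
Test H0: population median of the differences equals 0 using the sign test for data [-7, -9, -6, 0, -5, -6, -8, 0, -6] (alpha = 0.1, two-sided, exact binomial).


Step 1: Discard zero differences. Original n = 9; n_eff = number of nonzero differences = 7.
Nonzero differences (with sign): -7, -9, -6, -5, -6, -8, -6
Step 2: Count signs: positive = 0, negative = 7.
Step 3: Under H0: P(positive) = 0.5, so the number of positives S ~ Bin(7, 0.5).
Step 4: Two-sided exact p-value = sum of Bin(7,0.5) probabilities at or below the observed probability = 0.015625.
Step 5: alpha = 0.1. reject H0.

n_eff = 7, pos = 0, neg = 7, p = 0.015625, reject H0.


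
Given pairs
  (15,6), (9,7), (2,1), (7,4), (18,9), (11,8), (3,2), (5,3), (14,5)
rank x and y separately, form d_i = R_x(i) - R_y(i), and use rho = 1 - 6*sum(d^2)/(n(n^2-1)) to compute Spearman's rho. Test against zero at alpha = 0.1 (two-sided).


Step 1: Rank x and y separately (midranks; no ties here).
rank(x): 15->8, 9->5, 2->1, 7->4, 18->9, 11->6, 3->2, 5->3, 14->7
rank(y): 6->6, 7->7, 1->1, 4->4, 9->9, 8->8, 2->2, 3->3, 5->5
Step 2: d_i = R_x(i) - R_y(i); compute d_i^2.
  (8-6)^2=4, (5-7)^2=4, (1-1)^2=0, (4-4)^2=0, (9-9)^2=0, (6-8)^2=4, (2-2)^2=0, (3-3)^2=0, (7-5)^2=4
sum(d^2) = 16.
Step 3: rho = 1 - 6*16 / (9*(9^2 - 1)) = 1 - 96/720 = 0.866667.
Step 4: Under H0, t = rho * sqrt((n-2)/(1-rho^2)) = 4.5962 ~ t(7).
Step 5: Two-sided p-value from the t-distribution with 7 df = 0.002495.
Step 6: alpha = 0.1. reject H0.

rho = 0.8667, p = 0.002495, reject H0 at alpha = 0.1.


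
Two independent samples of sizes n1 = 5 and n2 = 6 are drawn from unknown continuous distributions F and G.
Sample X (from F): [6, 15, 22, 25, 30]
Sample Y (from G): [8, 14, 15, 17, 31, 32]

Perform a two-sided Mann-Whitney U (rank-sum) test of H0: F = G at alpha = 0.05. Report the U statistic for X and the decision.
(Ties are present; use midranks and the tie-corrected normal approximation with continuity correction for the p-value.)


Step 1: Combine and sort all 11 observations; assign midranks.
sorted (value, group): (6,X), (8,Y), (14,Y), (15,X), (15,Y), (17,Y), (22,X), (25,X), (30,X), (31,Y), (32,Y)
ranks: 6->1, 8->2, 14->3, 15->4.5, 15->4.5, 17->6, 22->7, 25->8, 30->9, 31->10, 32->11
Step 2: Rank sum for X: R1 = 1 + 4.5 + 7 + 8 + 9 = 29.5.
Step 3: U_X = R1 - n1(n1+1)/2 = 29.5 - 5*6/2 = 29.5 - 15 = 14.5.
       U_Y = n1*n2 - U_X = 30 - 14.5 = 15.5.
Step 4: Ties are present, so use the tie-corrected normal approximation (with continuity correction) for the p-value.
Step 5: p-value = 1.000000; compare to alpha = 0.05. fail to reject H0.

U_X = 14.5, p = 1.000000, fail to reject H0 at alpha = 0.05.


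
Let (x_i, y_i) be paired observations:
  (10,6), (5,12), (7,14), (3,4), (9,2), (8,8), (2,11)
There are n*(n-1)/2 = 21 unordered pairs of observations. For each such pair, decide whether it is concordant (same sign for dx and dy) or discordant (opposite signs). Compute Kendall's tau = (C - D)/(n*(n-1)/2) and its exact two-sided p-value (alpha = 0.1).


Step 1: Enumerate the 21 unordered pairs (i,j) with i<j and classify each by sign(x_j-x_i) * sign(y_j-y_i).
  (1,2):dx=-5,dy=+6->D; (1,3):dx=-3,dy=+8->D; (1,4):dx=-7,dy=-2->C; (1,5):dx=-1,dy=-4->C
  (1,6):dx=-2,dy=+2->D; (1,7):dx=-8,dy=+5->D; (2,3):dx=+2,dy=+2->C; (2,4):dx=-2,dy=-8->C
  (2,5):dx=+4,dy=-10->D; (2,6):dx=+3,dy=-4->D; (2,7):dx=-3,dy=-1->C; (3,4):dx=-4,dy=-10->C
  (3,5):dx=+2,dy=-12->D; (3,6):dx=+1,dy=-6->D; (3,7):dx=-5,dy=-3->C; (4,5):dx=+6,dy=-2->D
  (4,6):dx=+5,dy=+4->C; (4,7):dx=-1,dy=+7->D; (5,6):dx=-1,dy=+6->D; (5,7):dx=-7,dy=+9->D
  (6,7):dx=-6,dy=+3->D
Step 2: C = 8, D = 13, total pairs = 21.
Step 3: tau = (C - D)/(n(n-1)/2) = (8 - 13)/21 = -0.238095.
Step 4: Exact two-sided p-value (enumerate n! = 5040 permutations of y under H0): p = 0.561905.
Step 5: alpha = 0.1. fail to reject H0.

tau_b = -0.2381 (C=8, D=13), p = 0.561905, fail to reject H0.


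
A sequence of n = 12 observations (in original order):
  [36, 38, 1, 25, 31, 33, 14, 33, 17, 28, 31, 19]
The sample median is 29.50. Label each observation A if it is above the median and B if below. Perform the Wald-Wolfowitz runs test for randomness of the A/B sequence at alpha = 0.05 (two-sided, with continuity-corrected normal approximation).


Step 1: Compute median = 29.50; label A = above, B = below.
Labels in order: AABBAABABBAB  (n_A = 6, n_B = 6)
Step 2: Count runs R = 8.
Step 3: Under H0 (random ordering), E[R] = 2*n_A*n_B/(n_A+n_B) + 1 = 2*6*6/12 + 1 = 7.0000.
        Var[R] = 2*n_A*n_B*(2*n_A*n_B - n_A - n_B) / ((n_A+n_B)^2 * (n_A+n_B-1)) = 4320/1584 = 2.7273.
        SD[R] = 1.6514.
Step 4: Continuity-corrected z = (R - 0.5 - E[R]) / SD[R] = (8 - 0.5 - 7.0000) / 1.6514 = 0.3028.
Step 5: Two-sided p-value via normal approximation = 2*(1 - Phi(|z|)) = 0.762069.
Step 6: alpha = 0.05. fail to reject H0.

R = 8, z = 0.3028, p = 0.762069, fail to reject H0.


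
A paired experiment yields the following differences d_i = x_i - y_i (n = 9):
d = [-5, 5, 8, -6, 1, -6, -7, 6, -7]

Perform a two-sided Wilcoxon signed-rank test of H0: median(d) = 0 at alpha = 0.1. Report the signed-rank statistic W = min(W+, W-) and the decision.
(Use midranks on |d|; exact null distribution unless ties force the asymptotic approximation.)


Step 1: Drop any zero differences (none here) and take |d_i|.
|d| = [5, 5, 8, 6, 1, 6, 7, 6, 7]
Step 2: Midrank |d_i| (ties get averaged ranks).
ranks: |5|->2.5, |5|->2.5, |8|->9, |6|->5, |1|->1, |6|->5, |7|->7.5, |6|->5, |7|->7.5
Step 3: Attach original signs; sum ranks with positive sign and with negative sign.
W+ = 2.5 + 9 + 1 + 5 = 17.5
W- = 2.5 + 5 + 5 + 7.5 + 7.5 = 27.5
(Check: W+ + W- = 45 should equal n(n+1)/2 = 45.)
Step 4: Test statistic W = min(W+, W-) = 17.5.
Step 5: Ties in |d|, so use the tie-corrected normal approximation.
        E[W] = n(n+1)/4 = 9*10/4 = 22.5.
        Tie groups: |d|=5 (t=2), |d|=6 (t=3), |d|=7 (t=2); sum(t^3 - t) = 36.
        Var[W] = n(n+1)(2n+1)/24 - sum(t^3-t)/48 = 1710/24 - 36/48 = 70.5.
        z = (W - E[W]) / sqrt(Var[W]) = (17.5 - 22.5) / 8.3964 = -0.5955.
        Two-sided p = 2*Phi(z) = 0.551515.
Step 6: alpha = 0.1. fail to reject H0.

W+ = 17.5, W- = 27.5, W = min = 17.5, p = 0.551515, fail to reject H0.


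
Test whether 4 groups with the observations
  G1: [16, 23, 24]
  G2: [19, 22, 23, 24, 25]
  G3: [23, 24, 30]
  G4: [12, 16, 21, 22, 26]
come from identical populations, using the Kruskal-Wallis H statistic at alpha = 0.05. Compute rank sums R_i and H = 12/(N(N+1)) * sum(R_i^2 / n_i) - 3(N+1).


Step 1: Combine all N = 16 observations and assign midranks.
sorted (value, group, rank): (12,G4,1), (16,G1,2.5), (16,G4,2.5), (19,G2,4), (21,G4,5), (22,G2,6.5), (22,G4,6.5), (23,G1,9), (23,G2,9), (23,G3,9), (24,G1,12), (24,G2,12), (24,G3,12), (25,G2,14), (26,G4,15), (30,G3,16)
Step 2: Sum ranks within each group.
R_1 = 23.5 (n_1 = 3)
R_2 = 45.5 (n_2 = 5)
R_3 = 37 (n_3 = 3)
R_4 = 30 (n_4 = 5)
Step 3: H = 12/(N(N+1)) * sum(R_i^2/n_i) - 3(N+1)
     = 12/(16*17) * (23.5^2/3 + 45.5^2/5 + 37^2/3 + 30^2/5) - 3*17
     = 0.044118 * 1234.47 - 51
     = 3.461765.
Step 4: Ties present; correction factor C = 1 - 60/(16^3 - 16) = 0.985294. Corrected H = 3.461765 / 0.985294 = 3.513433.
Step 5: Under H0, H ~ chi^2(3); p-value = 0.319024.
Step 6: alpha = 0.05. fail to reject H0.

H = 3.5134, df = 3, p = 0.319024, fail to reject H0.


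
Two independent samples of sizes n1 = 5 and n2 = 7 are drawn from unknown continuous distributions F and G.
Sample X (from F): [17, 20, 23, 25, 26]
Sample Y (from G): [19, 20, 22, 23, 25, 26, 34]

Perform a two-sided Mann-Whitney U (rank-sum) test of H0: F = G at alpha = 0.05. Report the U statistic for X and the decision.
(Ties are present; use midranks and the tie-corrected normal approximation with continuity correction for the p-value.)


Step 1: Combine and sort all 12 observations; assign midranks.
sorted (value, group): (17,X), (19,Y), (20,X), (20,Y), (22,Y), (23,X), (23,Y), (25,X), (25,Y), (26,X), (26,Y), (34,Y)
ranks: 17->1, 19->2, 20->3.5, 20->3.5, 22->5, 23->6.5, 23->6.5, 25->8.5, 25->8.5, 26->10.5, 26->10.5, 34->12
Step 2: Rank sum for X: R1 = 1 + 3.5 + 6.5 + 8.5 + 10.5 = 30.
Step 3: U_X = R1 - n1(n1+1)/2 = 30 - 5*6/2 = 30 - 15 = 15.
       U_Y = n1*n2 - U_X = 35 - 15 = 20.
Step 4: Ties are present, so use the tie-corrected normal approximation (with continuity correction) for the p-value.
Step 5: p-value = 0.743596; compare to alpha = 0.05. fail to reject H0.

U_X = 15, p = 0.743596, fail to reject H0 at alpha = 0.05.


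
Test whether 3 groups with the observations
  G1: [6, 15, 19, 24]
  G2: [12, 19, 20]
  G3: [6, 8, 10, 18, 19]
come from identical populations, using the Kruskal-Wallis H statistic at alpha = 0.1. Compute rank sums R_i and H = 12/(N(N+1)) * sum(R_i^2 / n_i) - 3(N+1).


Step 1: Combine all N = 12 observations and assign midranks.
sorted (value, group, rank): (6,G1,1.5), (6,G3,1.5), (8,G3,3), (10,G3,4), (12,G2,5), (15,G1,6), (18,G3,7), (19,G1,9), (19,G2,9), (19,G3,9), (20,G2,11), (24,G1,12)
Step 2: Sum ranks within each group.
R_1 = 28.5 (n_1 = 4)
R_2 = 25 (n_2 = 3)
R_3 = 24.5 (n_3 = 5)
Step 3: H = 12/(N(N+1)) * sum(R_i^2/n_i) - 3(N+1)
     = 12/(12*13) * (28.5^2/4 + 25^2/3 + 24.5^2/5) - 3*13
     = 0.076923 * 531.446 - 39
     = 1.880449.
Step 4: Ties present; correction factor C = 1 - 30/(12^3 - 12) = 0.982517. Corrected H = 1.880449 / 0.982517 = 1.913909.
Step 5: Under H0, H ~ chi^2(2); p-value = 0.384061.
Step 6: alpha = 0.1. fail to reject H0.

H = 1.9139, df = 2, p = 0.384061, fail to reject H0.


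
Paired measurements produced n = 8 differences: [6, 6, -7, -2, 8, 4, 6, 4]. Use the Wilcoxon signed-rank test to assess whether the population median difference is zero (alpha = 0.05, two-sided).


Step 1: Drop any zero differences (none here) and take |d_i|.
|d| = [6, 6, 7, 2, 8, 4, 6, 4]
Step 2: Midrank |d_i| (ties get averaged ranks).
ranks: |6|->5, |6|->5, |7|->7, |2|->1, |8|->8, |4|->2.5, |6|->5, |4|->2.5
Step 3: Attach original signs; sum ranks with positive sign and with negative sign.
W+ = 5 + 5 + 8 + 2.5 + 5 + 2.5 = 28
W- = 7 + 1 = 8
(Check: W+ + W- = 36 should equal n(n+1)/2 = 36.)
Step 4: Test statistic W = min(W+, W-) = 8.
Step 5: Ties in |d|, so use the tie-corrected normal approximation.
        E[W] = n(n+1)/4 = 8*9/4 = 18.
        Tie groups: |d|=4 (t=2), |d|=6 (t=3); sum(t^3 - t) = 30.
        Var[W] = n(n+1)(2n+1)/24 - sum(t^3-t)/48 = 1224/24 - 30/48 = 50.375.
        z = (W - E[W]) / sqrt(Var[W]) = (8 - 18) / 7.0975 = -1.4089.
        Two-sided p = 2*Phi(z) = 0.158853.
Step 6: alpha = 0.05. fail to reject H0.

W+ = 28, W- = 8, W = min = 8, p = 0.158853, fail to reject H0.


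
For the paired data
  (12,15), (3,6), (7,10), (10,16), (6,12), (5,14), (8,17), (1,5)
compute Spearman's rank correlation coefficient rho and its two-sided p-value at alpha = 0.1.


Step 1: Rank x and y separately (midranks; no ties here).
rank(x): 12->8, 3->2, 7->5, 10->7, 6->4, 5->3, 8->6, 1->1
rank(y): 15->6, 6->2, 10->3, 16->7, 12->4, 14->5, 17->8, 5->1
Step 2: d_i = R_x(i) - R_y(i); compute d_i^2.
  (8-6)^2=4, (2-2)^2=0, (5-3)^2=4, (7-7)^2=0, (4-4)^2=0, (3-5)^2=4, (6-8)^2=4, (1-1)^2=0
sum(d^2) = 16.
Step 3: rho = 1 - 6*16 / (8*(8^2 - 1)) = 1 - 96/504 = 0.809524.
Step 4: Under H0, t = rho * sqrt((n-2)/(1-rho^2)) = 3.3776 ~ t(6).
Step 5: Two-sided p-value from the t-distribution with 6 df = 0.014903.
Step 6: alpha = 0.1. reject H0.

rho = 0.8095, p = 0.014903, reject H0 at alpha = 0.1.


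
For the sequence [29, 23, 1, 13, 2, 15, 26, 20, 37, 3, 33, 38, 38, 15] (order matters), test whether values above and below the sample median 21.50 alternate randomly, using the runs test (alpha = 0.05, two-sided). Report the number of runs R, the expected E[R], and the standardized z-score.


Step 1: Compute median = 21.50; label A = above, B = below.
Labels in order: AABBBBABABAAAB  (n_A = 7, n_B = 7)
Step 2: Count runs R = 8.
Step 3: Under H0 (random ordering), E[R] = 2*n_A*n_B/(n_A+n_B) + 1 = 2*7*7/14 + 1 = 8.0000.
        Var[R] = 2*n_A*n_B*(2*n_A*n_B - n_A - n_B) / ((n_A+n_B)^2 * (n_A+n_B-1)) = 8232/2548 = 3.2308.
        SD[R] = 1.7974.
Step 4: R = E[R], so z = 0 with no continuity correction.
Step 5: Two-sided p-value via normal approximation = 2*(1 - Phi(|z|)) = 1.000000.
Step 6: alpha = 0.05. fail to reject H0.

R = 8, z = 0.0000, p = 1.000000, fail to reject H0.


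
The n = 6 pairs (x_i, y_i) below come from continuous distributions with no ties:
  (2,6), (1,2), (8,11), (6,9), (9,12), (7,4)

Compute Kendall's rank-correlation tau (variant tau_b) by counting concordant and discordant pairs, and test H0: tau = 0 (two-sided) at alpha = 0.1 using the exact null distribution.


Step 1: Enumerate the 15 unordered pairs (i,j) with i<j and classify each by sign(x_j-x_i) * sign(y_j-y_i).
  (1,2):dx=-1,dy=-4->C; (1,3):dx=+6,dy=+5->C; (1,4):dx=+4,dy=+3->C; (1,5):dx=+7,dy=+6->C
  (1,6):dx=+5,dy=-2->D; (2,3):dx=+7,dy=+9->C; (2,4):dx=+5,dy=+7->C; (2,5):dx=+8,dy=+10->C
  (2,6):dx=+6,dy=+2->C; (3,4):dx=-2,dy=-2->C; (3,5):dx=+1,dy=+1->C; (3,6):dx=-1,dy=-7->C
  (4,5):dx=+3,dy=+3->C; (4,6):dx=+1,dy=-5->D; (5,6):dx=-2,dy=-8->C
Step 2: C = 13, D = 2, total pairs = 15.
Step 3: tau = (C - D)/(n(n-1)/2) = (13 - 2)/15 = 0.733333.
Step 4: Exact two-sided p-value (enumerate n! = 720 permutations of y under H0): p = 0.055556.
Step 5: alpha = 0.1. reject H0.

tau_b = 0.7333 (C=13, D=2), p = 0.055556, reject H0.


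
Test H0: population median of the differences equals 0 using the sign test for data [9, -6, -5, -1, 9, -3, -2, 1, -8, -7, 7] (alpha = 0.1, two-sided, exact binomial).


Step 1: Discard zero differences. Original n = 11; n_eff = number of nonzero differences = 11.
Nonzero differences (with sign): +9, -6, -5, -1, +9, -3, -2, +1, -8, -7, +7
Step 2: Count signs: positive = 4, negative = 7.
Step 3: Under H0: P(positive) = 0.5, so the number of positives S ~ Bin(11, 0.5).
Step 4: Two-sided exact p-value = sum of Bin(11,0.5) probabilities at or below the observed probability = 0.548828.
Step 5: alpha = 0.1. fail to reject H0.

n_eff = 11, pos = 4, neg = 7, p = 0.548828, fail to reject H0.


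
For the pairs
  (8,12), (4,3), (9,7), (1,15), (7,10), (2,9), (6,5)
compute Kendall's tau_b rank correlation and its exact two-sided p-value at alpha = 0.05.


Step 1: Enumerate the 21 unordered pairs (i,j) with i<j and classify each by sign(x_j-x_i) * sign(y_j-y_i).
  (1,2):dx=-4,dy=-9->C; (1,3):dx=+1,dy=-5->D; (1,4):dx=-7,dy=+3->D; (1,5):dx=-1,dy=-2->C
  (1,6):dx=-6,dy=-3->C; (1,7):dx=-2,dy=-7->C; (2,3):dx=+5,dy=+4->C; (2,4):dx=-3,dy=+12->D
  (2,5):dx=+3,dy=+7->C; (2,6):dx=-2,dy=+6->D; (2,7):dx=+2,dy=+2->C; (3,4):dx=-8,dy=+8->D
  (3,5):dx=-2,dy=+3->D; (3,6):dx=-7,dy=+2->D; (3,7):dx=-3,dy=-2->C; (4,5):dx=+6,dy=-5->D
  (4,6):dx=+1,dy=-6->D; (4,7):dx=+5,dy=-10->D; (5,6):dx=-5,dy=-1->C; (5,7):dx=-1,dy=-5->C
  (6,7):dx=+4,dy=-4->D
Step 2: C = 10, D = 11, total pairs = 21.
Step 3: tau = (C - D)/(n(n-1)/2) = (10 - 11)/21 = -0.047619.
Step 4: Exact two-sided p-value (enumerate n! = 5040 permutations of y under H0): p = 1.000000.
Step 5: alpha = 0.05. fail to reject H0.

tau_b = -0.0476 (C=10, D=11), p = 1.000000, fail to reject H0.


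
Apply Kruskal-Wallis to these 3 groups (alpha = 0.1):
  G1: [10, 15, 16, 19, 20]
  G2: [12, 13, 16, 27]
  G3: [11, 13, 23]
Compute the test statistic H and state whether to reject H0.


Step 1: Combine all N = 12 observations and assign midranks.
sorted (value, group, rank): (10,G1,1), (11,G3,2), (12,G2,3), (13,G2,4.5), (13,G3,4.5), (15,G1,6), (16,G1,7.5), (16,G2,7.5), (19,G1,9), (20,G1,10), (23,G3,11), (27,G2,12)
Step 2: Sum ranks within each group.
R_1 = 33.5 (n_1 = 5)
R_2 = 27 (n_2 = 4)
R_3 = 17.5 (n_3 = 3)
Step 3: H = 12/(N(N+1)) * sum(R_i^2/n_i) - 3(N+1)
     = 12/(12*13) * (33.5^2/5 + 27^2/4 + 17.5^2/3) - 3*13
     = 0.076923 * 508.783 - 39
     = 0.137179.
Step 4: Ties present; correction factor C = 1 - 12/(12^3 - 12) = 0.993007. Corrected H = 0.137179 / 0.993007 = 0.138146.
Step 5: Under H0, H ~ chi^2(2); p-value = 0.933259.
Step 6: alpha = 0.1. fail to reject H0.

H = 0.1381, df = 2, p = 0.933259, fail to reject H0.


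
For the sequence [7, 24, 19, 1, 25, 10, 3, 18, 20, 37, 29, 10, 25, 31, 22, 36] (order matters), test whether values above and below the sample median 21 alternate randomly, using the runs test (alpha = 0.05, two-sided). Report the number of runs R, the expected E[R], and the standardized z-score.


Step 1: Compute median = 21; label A = above, B = below.
Labels in order: BABBABBBBAABAAAA  (n_A = 8, n_B = 8)
Step 2: Count runs R = 8.
Step 3: Under H0 (random ordering), E[R] = 2*n_A*n_B/(n_A+n_B) + 1 = 2*8*8/16 + 1 = 9.0000.
        Var[R] = 2*n_A*n_B*(2*n_A*n_B - n_A - n_B) / ((n_A+n_B)^2 * (n_A+n_B-1)) = 14336/3840 = 3.7333.
        SD[R] = 1.9322.
Step 4: Continuity-corrected z = (R + 0.5 - E[R]) / SD[R] = (8 + 0.5 - 9.0000) / 1.9322 = -0.2588.
Step 5: Two-sided p-value via normal approximation = 2*(1 - Phi(|z|)) = 0.795809.
Step 6: alpha = 0.05. fail to reject H0.

R = 8, z = -0.2588, p = 0.795809, fail to reject H0.


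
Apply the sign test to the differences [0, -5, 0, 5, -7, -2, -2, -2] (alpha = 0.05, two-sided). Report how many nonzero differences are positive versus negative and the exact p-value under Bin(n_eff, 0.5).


Step 1: Discard zero differences. Original n = 8; n_eff = number of nonzero differences = 6.
Nonzero differences (with sign): -5, +5, -7, -2, -2, -2
Step 2: Count signs: positive = 1, negative = 5.
Step 3: Under H0: P(positive) = 0.5, so the number of positives S ~ Bin(6, 0.5).
Step 4: Two-sided exact p-value = sum of Bin(6,0.5) probabilities at or below the observed probability = 0.218750.
Step 5: alpha = 0.05. fail to reject H0.

n_eff = 6, pos = 1, neg = 5, p = 0.218750, fail to reject H0.


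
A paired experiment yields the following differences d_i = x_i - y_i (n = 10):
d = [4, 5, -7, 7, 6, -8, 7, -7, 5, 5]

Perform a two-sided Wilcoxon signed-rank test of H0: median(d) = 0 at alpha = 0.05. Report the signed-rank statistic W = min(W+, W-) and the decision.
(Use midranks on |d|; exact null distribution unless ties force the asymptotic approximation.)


Step 1: Drop any zero differences (none here) and take |d_i|.
|d| = [4, 5, 7, 7, 6, 8, 7, 7, 5, 5]
Step 2: Midrank |d_i| (ties get averaged ranks).
ranks: |4|->1, |5|->3, |7|->7.5, |7|->7.5, |6|->5, |8|->10, |7|->7.5, |7|->7.5, |5|->3, |5|->3
Step 3: Attach original signs; sum ranks with positive sign and with negative sign.
W+ = 1 + 3 + 7.5 + 5 + 7.5 + 3 + 3 = 30
W- = 7.5 + 10 + 7.5 = 25
(Check: W+ + W- = 55 should equal n(n+1)/2 = 55.)
Step 4: Test statistic W = min(W+, W-) = 25.
Step 5: Ties in |d|, so use the tie-corrected normal approximation.
        E[W] = n(n+1)/4 = 10*11/4 = 27.5.
        Tie groups: |d|=5 (t=3), |d|=7 (t=4); sum(t^3 - t) = 84.
        Var[W] = n(n+1)(2n+1)/24 - sum(t^3-t)/48 = 2310/24 - 84/48 = 94.5.
        z = (W - E[W]) / sqrt(Var[W]) = (25 - 27.5) / 9.7211 = -0.2572.
        Two-sided p = 2*Phi(z) = 0.797046.
Step 6: alpha = 0.05. fail to reject H0.

W+ = 30, W- = 25, W = min = 25, p = 0.797046, fail to reject H0.


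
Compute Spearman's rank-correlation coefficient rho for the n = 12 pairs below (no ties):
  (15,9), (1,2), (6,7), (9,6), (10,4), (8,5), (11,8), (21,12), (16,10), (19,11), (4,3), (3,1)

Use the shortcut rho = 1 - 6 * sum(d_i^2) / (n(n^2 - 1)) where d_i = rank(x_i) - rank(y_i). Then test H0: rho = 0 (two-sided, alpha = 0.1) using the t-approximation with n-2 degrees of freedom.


Step 1: Rank x and y separately (midranks; no ties here).
rank(x): 15->9, 1->1, 6->4, 9->6, 10->7, 8->5, 11->8, 21->12, 16->10, 19->11, 4->3, 3->2
rank(y): 9->9, 2->2, 7->7, 6->6, 4->4, 5->5, 8->8, 12->12, 10->10, 11->11, 3->3, 1->1
Step 2: d_i = R_x(i) - R_y(i); compute d_i^2.
  (9-9)^2=0, (1-2)^2=1, (4-7)^2=9, (6-6)^2=0, (7-4)^2=9, (5-5)^2=0, (8-8)^2=0, (12-12)^2=0, (10-10)^2=0, (11-11)^2=0, (3-3)^2=0, (2-1)^2=1
sum(d^2) = 20.
Step 3: rho = 1 - 6*20 / (12*(12^2 - 1)) = 1 - 120/1716 = 0.930070.
Step 4: Under H0, t = rho * sqrt((n-2)/(1-rho^2)) = 8.0057 ~ t(10).
Step 5: Two-sided p-value from the t-distribution with 10 df = 0.000012.
Step 6: alpha = 0.1. reject H0.

rho = 0.9301, p = 0.000012, reject H0 at alpha = 0.1.


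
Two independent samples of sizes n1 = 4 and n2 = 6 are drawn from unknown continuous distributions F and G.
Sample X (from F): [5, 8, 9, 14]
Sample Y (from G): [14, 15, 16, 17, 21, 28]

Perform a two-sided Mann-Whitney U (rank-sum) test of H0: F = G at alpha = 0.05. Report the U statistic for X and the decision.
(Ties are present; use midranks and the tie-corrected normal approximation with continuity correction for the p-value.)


Step 1: Combine and sort all 10 observations; assign midranks.
sorted (value, group): (5,X), (8,X), (9,X), (14,X), (14,Y), (15,Y), (16,Y), (17,Y), (21,Y), (28,Y)
ranks: 5->1, 8->2, 9->3, 14->4.5, 14->4.5, 15->6, 16->7, 17->8, 21->9, 28->10
Step 2: Rank sum for X: R1 = 1 + 2 + 3 + 4.5 = 10.5.
Step 3: U_X = R1 - n1(n1+1)/2 = 10.5 - 4*5/2 = 10.5 - 10 = 0.5.
       U_Y = n1*n2 - U_X = 24 - 0.5 = 23.5.
Step 4: Ties are present, so use the tie-corrected normal approximation (with continuity correction) for the p-value.
Step 5: p-value = 0.018655; compare to alpha = 0.05. reject H0.

U_X = 0.5, p = 0.018655, reject H0 at alpha = 0.05.


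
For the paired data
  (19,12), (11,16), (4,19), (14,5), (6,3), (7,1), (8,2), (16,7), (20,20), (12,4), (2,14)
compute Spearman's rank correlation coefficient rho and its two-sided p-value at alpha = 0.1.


Step 1: Rank x and y separately (midranks; no ties here).
rank(x): 19->10, 11->6, 4->2, 14->8, 6->3, 7->4, 8->5, 16->9, 20->11, 12->7, 2->1
rank(y): 12->7, 16->9, 19->10, 5->5, 3->3, 1->1, 2->2, 7->6, 20->11, 4->4, 14->8
Step 2: d_i = R_x(i) - R_y(i); compute d_i^2.
  (10-7)^2=9, (6-9)^2=9, (2-10)^2=64, (8-5)^2=9, (3-3)^2=0, (4-1)^2=9, (5-2)^2=9, (9-6)^2=9, (11-11)^2=0, (7-4)^2=9, (1-8)^2=49
sum(d^2) = 176.
Step 3: rho = 1 - 6*176 / (11*(11^2 - 1)) = 1 - 1056/1320 = 0.200000.
Step 4: Under H0, t = rho * sqrt((n-2)/(1-rho^2)) = 0.6124 ~ t(9).
Step 5: Two-sided p-value from the t-distribution with 9 df = 0.555445.
Step 6: alpha = 0.1. fail to reject H0.

rho = 0.2000, p = 0.555445, fail to reject H0 at alpha = 0.1.


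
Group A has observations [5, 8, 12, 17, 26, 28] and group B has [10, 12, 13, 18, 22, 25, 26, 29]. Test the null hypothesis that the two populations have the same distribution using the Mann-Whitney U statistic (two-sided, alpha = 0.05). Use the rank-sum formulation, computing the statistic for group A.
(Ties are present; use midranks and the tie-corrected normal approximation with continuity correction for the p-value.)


Step 1: Combine and sort all 14 observations; assign midranks.
sorted (value, group): (5,X), (8,X), (10,Y), (12,X), (12,Y), (13,Y), (17,X), (18,Y), (22,Y), (25,Y), (26,X), (26,Y), (28,X), (29,Y)
ranks: 5->1, 8->2, 10->3, 12->4.5, 12->4.5, 13->6, 17->7, 18->8, 22->9, 25->10, 26->11.5, 26->11.5, 28->13, 29->14
Step 2: Rank sum for X: R1 = 1 + 2 + 4.5 + 7 + 11.5 + 13 = 39.
Step 3: U_X = R1 - n1(n1+1)/2 = 39 - 6*7/2 = 39 - 21 = 18.
       U_Y = n1*n2 - U_X = 48 - 18 = 30.
Step 4: Ties are present, so use the tie-corrected normal approximation (with continuity correction) for the p-value.
Step 5: p-value = 0.476705; compare to alpha = 0.05. fail to reject H0.

U_X = 18, p = 0.476705, fail to reject H0 at alpha = 0.05.


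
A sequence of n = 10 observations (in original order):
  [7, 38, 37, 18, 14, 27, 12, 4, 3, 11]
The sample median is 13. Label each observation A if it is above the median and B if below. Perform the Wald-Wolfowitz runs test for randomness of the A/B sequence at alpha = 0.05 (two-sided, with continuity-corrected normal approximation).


Step 1: Compute median = 13; label A = above, B = below.
Labels in order: BAAAAABBBB  (n_A = 5, n_B = 5)
Step 2: Count runs R = 3.
Step 3: Under H0 (random ordering), E[R] = 2*n_A*n_B/(n_A+n_B) + 1 = 2*5*5/10 + 1 = 6.0000.
        Var[R] = 2*n_A*n_B*(2*n_A*n_B - n_A - n_B) / ((n_A+n_B)^2 * (n_A+n_B-1)) = 2000/900 = 2.2222.
        SD[R] = 1.4907.
Step 4: Continuity-corrected z = (R + 0.5 - E[R]) / SD[R] = (3 + 0.5 - 6.0000) / 1.4907 = -1.6771.
Step 5: Two-sided p-value via normal approximation = 2*(1 - Phi(|z|)) = 0.093533.
Step 6: alpha = 0.05. fail to reject H0.

R = 3, z = -1.6771, p = 0.093533, fail to reject H0.


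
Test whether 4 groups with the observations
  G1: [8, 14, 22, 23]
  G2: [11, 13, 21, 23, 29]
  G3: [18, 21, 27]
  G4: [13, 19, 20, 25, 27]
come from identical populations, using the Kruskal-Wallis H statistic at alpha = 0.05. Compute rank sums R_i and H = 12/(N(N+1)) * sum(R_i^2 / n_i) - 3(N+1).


Step 1: Combine all N = 17 observations and assign midranks.
sorted (value, group, rank): (8,G1,1), (11,G2,2), (13,G2,3.5), (13,G4,3.5), (14,G1,5), (18,G3,6), (19,G4,7), (20,G4,8), (21,G2,9.5), (21,G3,9.5), (22,G1,11), (23,G1,12.5), (23,G2,12.5), (25,G4,14), (27,G3,15.5), (27,G4,15.5), (29,G2,17)
Step 2: Sum ranks within each group.
R_1 = 29.5 (n_1 = 4)
R_2 = 44.5 (n_2 = 5)
R_3 = 31 (n_3 = 3)
R_4 = 48 (n_4 = 5)
Step 3: H = 12/(N(N+1)) * sum(R_i^2/n_i) - 3(N+1)
     = 12/(17*18) * (29.5^2/4 + 44.5^2/5 + 31^2/3 + 48^2/5) - 3*18
     = 0.039216 * 1394.75 - 54
     = 0.695915.
Step 4: Ties present; correction factor C = 1 - 24/(17^3 - 17) = 0.995098. Corrected H = 0.695915 / 0.995098 = 0.699343.
Step 5: Under H0, H ~ chi^2(3); p-value = 0.873358.
Step 6: alpha = 0.05. fail to reject H0.

H = 0.6993, df = 3, p = 0.873358, fail to reject H0.


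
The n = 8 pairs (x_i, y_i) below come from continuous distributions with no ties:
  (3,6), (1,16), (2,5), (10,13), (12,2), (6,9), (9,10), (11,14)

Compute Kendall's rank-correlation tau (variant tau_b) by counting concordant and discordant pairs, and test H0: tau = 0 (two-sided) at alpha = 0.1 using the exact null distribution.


Step 1: Enumerate the 28 unordered pairs (i,j) with i<j and classify each by sign(x_j-x_i) * sign(y_j-y_i).
  (1,2):dx=-2,dy=+10->D; (1,3):dx=-1,dy=-1->C; (1,4):dx=+7,dy=+7->C; (1,5):dx=+9,dy=-4->D
  (1,6):dx=+3,dy=+3->C; (1,7):dx=+6,dy=+4->C; (1,8):dx=+8,dy=+8->C; (2,3):dx=+1,dy=-11->D
  (2,4):dx=+9,dy=-3->D; (2,5):dx=+11,dy=-14->D; (2,6):dx=+5,dy=-7->D; (2,7):dx=+8,dy=-6->D
  (2,8):dx=+10,dy=-2->D; (3,4):dx=+8,dy=+8->C; (3,5):dx=+10,dy=-3->D; (3,6):dx=+4,dy=+4->C
  (3,7):dx=+7,dy=+5->C; (3,8):dx=+9,dy=+9->C; (4,5):dx=+2,dy=-11->D; (4,6):dx=-4,dy=-4->C
  (4,7):dx=-1,dy=-3->C; (4,8):dx=+1,dy=+1->C; (5,6):dx=-6,dy=+7->D; (5,7):dx=-3,dy=+8->D
  (5,8):dx=-1,dy=+12->D; (6,7):dx=+3,dy=+1->C; (6,8):dx=+5,dy=+5->C; (7,8):dx=+2,dy=+4->C
Step 2: C = 15, D = 13, total pairs = 28.
Step 3: tau = (C - D)/(n(n-1)/2) = (15 - 13)/28 = 0.071429.
Step 4: Exact two-sided p-value (enumerate n! = 40320 permutations of y under H0): p = 0.904861.
Step 5: alpha = 0.1. fail to reject H0.

tau_b = 0.0714 (C=15, D=13), p = 0.904861, fail to reject H0.


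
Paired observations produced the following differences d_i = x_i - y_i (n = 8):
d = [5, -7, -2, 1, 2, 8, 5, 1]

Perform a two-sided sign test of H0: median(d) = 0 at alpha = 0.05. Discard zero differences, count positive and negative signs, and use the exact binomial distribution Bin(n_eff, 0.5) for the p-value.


Step 1: Discard zero differences. Original n = 8; n_eff = number of nonzero differences = 8.
Nonzero differences (with sign): +5, -7, -2, +1, +2, +8, +5, +1
Step 2: Count signs: positive = 6, negative = 2.
Step 3: Under H0: P(positive) = 0.5, so the number of positives S ~ Bin(8, 0.5).
Step 4: Two-sided exact p-value = sum of Bin(8,0.5) probabilities at or below the observed probability = 0.289062.
Step 5: alpha = 0.05. fail to reject H0.

n_eff = 8, pos = 6, neg = 2, p = 0.289062, fail to reject H0.


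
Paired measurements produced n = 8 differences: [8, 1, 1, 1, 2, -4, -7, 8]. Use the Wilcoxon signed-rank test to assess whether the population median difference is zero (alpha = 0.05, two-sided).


Step 1: Drop any zero differences (none here) and take |d_i|.
|d| = [8, 1, 1, 1, 2, 4, 7, 8]
Step 2: Midrank |d_i| (ties get averaged ranks).
ranks: |8|->7.5, |1|->2, |1|->2, |1|->2, |2|->4, |4|->5, |7|->6, |8|->7.5
Step 3: Attach original signs; sum ranks with positive sign and with negative sign.
W+ = 7.5 + 2 + 2 + 2 + 4 + 7.5 = 25
W- = 5 + 6 = 11
(Check: W+ + W- = 36 should equal n(n+1)/2 = 36.)
Step 4: Test statistic W = min(W+, W-) = 11.
Step 5: Ties in |d|, so use the tie-corrected normal approximation.
        E[W] = n(n+1)/4 = 8*9/4 = 18.
        Tie groups: |d|=1 (t=3), |d|=8 (t=2); sum(t^3 - t) = 30.
        Var[W] = n(n+1)(2n+1)/24 - sum(t^3-t)/48 = 1224/24 - 30/48 = 50.375.
        z = (W - E[W]) / sqrt(Var[W]) = (11 - 18) / 7.0975 = -0.9863.
        Two-sided p = 2*Phi(z) = 0.324007.
Step 6: alpha = 0.05. fail to reject H0.

W+ = 25, W- = 11, W = min = 11, p = 0.324007, fail to reject H0.


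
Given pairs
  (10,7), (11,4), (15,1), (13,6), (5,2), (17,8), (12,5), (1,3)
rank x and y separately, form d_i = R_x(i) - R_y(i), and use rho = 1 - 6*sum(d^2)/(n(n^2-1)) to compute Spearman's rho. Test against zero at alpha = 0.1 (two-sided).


Step 1: Rank x and y separately (midranks; no ties here).
rank(x): 10->3, 11->4, 15->7, 13->6, 5->2, 17->8, 12->5, 1->1
rank(y): 7->7, 4->4, 1->1, 6->6, 2->2, 8->8, 5->5, 3->3
Step 2: d_i = R_x(i) - R_y(i); compute d_i^2.
  (3-7)^2=16, (4-4)^2=0, (7-1)^2=36, (6-6)^2=0, (2-2)^2=0, (8-8)^2=0, (5-5)^2=0, (1-3)^2=4
sum(d^2) = 56.
Step 3: rho = 1 - 6*56 / (8*(8^2 - 1)) = 1 - 336/504 = 0.333333.
Step 4: Under H0, t = rho * sqrt((n-2)/(1-rho^2)) = 0.8660 ~ t(6).
Step 5: Two-sided p-value from the t-distribution with 6 df = 0.419753.
Step 6: alpha = 0.1. fail to reject H0.

rho = 0.3333, p = 0.419753, fail to reject H0 at alpha = 0.1.


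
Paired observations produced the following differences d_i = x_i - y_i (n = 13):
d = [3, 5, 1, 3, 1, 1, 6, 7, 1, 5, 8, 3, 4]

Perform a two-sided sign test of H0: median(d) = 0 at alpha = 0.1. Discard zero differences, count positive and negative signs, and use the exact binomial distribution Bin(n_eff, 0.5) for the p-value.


Step 1: Discard zero differences. Original n = 13; n_eff = number of nonzero differences = 13.
Nonzero differences (with sign): +3, +5, +1, +3, +1, +1, +6, +7, +1, +5, +8, +3, +4
Step 2: Count signs: positive = 13, negative = 0.
Step 3: Under H0: P(positive) = 0.5, so the number of positives S ~ Bin(13, 0.5).
Step 4: Two-sided exact p-value = sum of Bin(13,0.5) probabilities at or below the observed probability = 0.000244.
Step 5: alpha = 0.1. reject H0.

n_eff = 13, pos = 13, neg = 0, p = 0.000244, reject H0.
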